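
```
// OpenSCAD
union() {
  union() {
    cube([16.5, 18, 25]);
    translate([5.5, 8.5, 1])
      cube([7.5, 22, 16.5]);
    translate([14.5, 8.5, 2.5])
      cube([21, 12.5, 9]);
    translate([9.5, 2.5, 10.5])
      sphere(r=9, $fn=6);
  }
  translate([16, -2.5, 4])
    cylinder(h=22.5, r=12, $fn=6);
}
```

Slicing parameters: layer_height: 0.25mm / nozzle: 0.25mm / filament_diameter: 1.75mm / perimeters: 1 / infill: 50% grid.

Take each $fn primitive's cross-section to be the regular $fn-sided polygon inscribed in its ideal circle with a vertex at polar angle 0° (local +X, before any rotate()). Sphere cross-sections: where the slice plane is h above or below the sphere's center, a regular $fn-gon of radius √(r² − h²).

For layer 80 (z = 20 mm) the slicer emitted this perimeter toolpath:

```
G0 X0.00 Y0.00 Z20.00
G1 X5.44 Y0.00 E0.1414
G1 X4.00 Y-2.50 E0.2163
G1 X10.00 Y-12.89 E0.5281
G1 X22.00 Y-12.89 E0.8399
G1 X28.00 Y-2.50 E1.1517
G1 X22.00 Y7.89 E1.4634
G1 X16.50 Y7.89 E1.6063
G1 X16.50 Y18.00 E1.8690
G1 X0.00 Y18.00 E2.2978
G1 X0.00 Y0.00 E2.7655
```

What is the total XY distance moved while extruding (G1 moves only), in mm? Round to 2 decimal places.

Sum the Euclidean lengths of each G1 segment: total = 106.43 mm.

106.43 mm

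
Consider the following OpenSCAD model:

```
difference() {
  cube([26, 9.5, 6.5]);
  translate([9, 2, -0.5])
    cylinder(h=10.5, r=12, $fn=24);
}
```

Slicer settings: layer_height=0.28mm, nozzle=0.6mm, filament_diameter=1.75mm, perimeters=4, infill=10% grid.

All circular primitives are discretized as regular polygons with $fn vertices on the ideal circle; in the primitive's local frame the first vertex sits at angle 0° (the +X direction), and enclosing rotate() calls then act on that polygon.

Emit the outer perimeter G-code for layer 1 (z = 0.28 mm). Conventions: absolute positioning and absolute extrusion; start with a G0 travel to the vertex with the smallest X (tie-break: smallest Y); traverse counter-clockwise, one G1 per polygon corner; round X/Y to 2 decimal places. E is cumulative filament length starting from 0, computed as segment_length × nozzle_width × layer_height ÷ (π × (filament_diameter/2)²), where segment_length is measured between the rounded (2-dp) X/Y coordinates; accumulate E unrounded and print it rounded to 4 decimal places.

G0 X18.24 Y9.50 Z0.28
G1 X19.39 Y8.00 E0.1320
G1 X20.59 Y5.11 E0.3506
G1 X21.00 Y2.00 E0.5697
G1 X20.74 Y0.00 E0.7106
G1 X26.00 Y0.00 E1.0779
G1 X26.00 Y9.50 E1.7415
G1 X18.24 Y9.50 E2.2835

At z = 0.28 mm: the 26×9.5 cube contributes its full rectangle; the r=12 cylinder at (9, 2) gives a regular 24-gon of circumradius 12 (constant along its height); Taking the first minus the rest: starting from the 26×9.5 cube, the r=12 cylinder at (9, 2) partially overlaps it — only the 192.41 mm² overlap (of its 447.24 mm²) is removed, clipping the outline — 1 connected region. The outline is a single polygon with 7 vertices. Extrusion per mm of travel: 0.6 × 0.28 / (π × 0.875²) = 0.069846. Accumulating E over each segment gives final E = 2.2835.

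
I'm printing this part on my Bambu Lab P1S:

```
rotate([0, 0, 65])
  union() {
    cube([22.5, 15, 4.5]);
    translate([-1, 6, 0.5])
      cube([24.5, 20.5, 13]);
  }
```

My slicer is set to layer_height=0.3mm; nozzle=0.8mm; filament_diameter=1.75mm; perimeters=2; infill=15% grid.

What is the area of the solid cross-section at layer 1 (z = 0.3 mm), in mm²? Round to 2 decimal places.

At z = 0.3 mm: the cube is present — its section is the full 22.5×15 rectangle (area 337.50 mm²); the cube at (-1, 6) does not reach this height (z outside [0.5, 13.5]); Combining (union): only the 22.5×15 cube is present, so the union is just that shape — area = 337.50 mm²; (rotated 65° about Z; rotation is an isometry so areas/perimeters/island counts are preserved). Overall, the cross-section is a single solid region. Net area = 337.50 mm².

337.50 mm²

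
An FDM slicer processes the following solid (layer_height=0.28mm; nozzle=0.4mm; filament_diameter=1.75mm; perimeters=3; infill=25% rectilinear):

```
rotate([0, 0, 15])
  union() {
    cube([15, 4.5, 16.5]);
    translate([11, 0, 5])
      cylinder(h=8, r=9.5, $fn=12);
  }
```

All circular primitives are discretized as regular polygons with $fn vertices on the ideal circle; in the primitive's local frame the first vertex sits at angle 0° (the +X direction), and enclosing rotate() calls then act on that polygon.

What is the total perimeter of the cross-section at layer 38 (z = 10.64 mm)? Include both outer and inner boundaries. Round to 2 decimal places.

63.06 mm

At z = 10.64 mm: the 15×4.5 cube contributes its full rectangle (perimeter 39.00 mm); the r=9.5 cylinder at (11, 0) gives a regular 12-gon of circumradius 9.5 (constant along its height) (perimeter = 2·12·9.500·sin(180°/12) = 59.01 mm); Combining (union): the regions partially overlap (shared area 58.04 mm²), so the edge portions inside another operand are dropped and the merged outline is re-measured after clipping — boundary = 63.06 mm; (rotated 15° about Z; rotation is an isometry so areas/perimeters/island counts are preserved). Overall, the cross-section is a single solid region. Total boundary length (outer) = 63.06 mm.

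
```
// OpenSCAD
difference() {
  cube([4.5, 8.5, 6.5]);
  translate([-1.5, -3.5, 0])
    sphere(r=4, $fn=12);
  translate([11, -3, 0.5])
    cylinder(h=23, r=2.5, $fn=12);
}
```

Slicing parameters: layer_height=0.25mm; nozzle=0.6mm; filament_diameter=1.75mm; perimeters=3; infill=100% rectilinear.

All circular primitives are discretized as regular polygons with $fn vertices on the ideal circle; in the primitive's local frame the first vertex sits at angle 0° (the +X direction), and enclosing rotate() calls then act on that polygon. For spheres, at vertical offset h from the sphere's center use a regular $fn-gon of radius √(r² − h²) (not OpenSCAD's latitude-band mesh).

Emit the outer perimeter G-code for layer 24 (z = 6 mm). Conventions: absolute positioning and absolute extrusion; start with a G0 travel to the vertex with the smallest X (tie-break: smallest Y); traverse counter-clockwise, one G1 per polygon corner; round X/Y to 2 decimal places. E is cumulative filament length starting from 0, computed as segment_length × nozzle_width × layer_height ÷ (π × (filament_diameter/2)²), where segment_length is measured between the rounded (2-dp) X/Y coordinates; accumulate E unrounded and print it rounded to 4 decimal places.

G0 X0.00 Y0.00 Z6.00
G1 X4.50 Y0.00 E0.2806
G1 X4.50 Y8.50 E0.8107
G1 X0.00 Y8.50 E1.0913
G1 X0.00 Y0.00 E1.6214

At z = 6 mm: the 4.5×8.5 cube contributes its full rectangle; the sphere at (-1.5, -3.5) is not intersected at this z (|z−center|=6.000 > r=4); the r=2.5 cylinder at (11, -3) gives a regular 12-gon of circumradius 2.5 (constant along its height); Taking the first minus the rest: starting from the 4.5×8.5 cube, the r=2.5 cylinder at (11, -3) misses the remaining region (no effect) — 1 connected region. The outline is a single polygon with 4 vertices. Extrusion per mm of travel: 0.6 × 0.25 / (π × 0.875²) = 0.062363. Accumulating E over each segment gives final E = 1.6214.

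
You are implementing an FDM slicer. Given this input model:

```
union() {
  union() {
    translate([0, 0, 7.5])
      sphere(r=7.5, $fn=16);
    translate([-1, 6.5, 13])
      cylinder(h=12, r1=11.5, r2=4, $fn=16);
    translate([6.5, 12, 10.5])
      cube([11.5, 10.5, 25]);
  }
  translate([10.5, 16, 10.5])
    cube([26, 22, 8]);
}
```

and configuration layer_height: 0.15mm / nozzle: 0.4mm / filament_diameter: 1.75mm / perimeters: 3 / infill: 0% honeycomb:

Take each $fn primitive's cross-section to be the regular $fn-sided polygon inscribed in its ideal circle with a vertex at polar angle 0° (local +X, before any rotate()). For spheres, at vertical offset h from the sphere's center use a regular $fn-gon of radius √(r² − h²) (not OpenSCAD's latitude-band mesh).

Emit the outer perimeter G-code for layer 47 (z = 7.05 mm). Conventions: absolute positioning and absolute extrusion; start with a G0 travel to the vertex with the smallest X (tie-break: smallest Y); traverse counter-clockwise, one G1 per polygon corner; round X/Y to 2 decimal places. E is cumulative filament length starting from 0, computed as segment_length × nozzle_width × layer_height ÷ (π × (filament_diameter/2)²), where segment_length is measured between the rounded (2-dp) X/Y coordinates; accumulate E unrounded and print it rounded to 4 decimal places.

At z = 7.05 mm: the r=7.5 sphere contributes a regular 16-gon of circumradius √(7.5²−0.45²) = 7.486; the cone at (-1, 6.5) is absent (z outside [13, 25]); the cube at (6.5, 12) is absent (z outside [10.5, 35.5]); Combining (union): only the r=7.5 sphere is present, so the union is just that shape — 1 connected region; the cube at (10.5, 16) is not intersected at this z (z outside [10.5, 18.5]); Combining (union): only that combined region is present, so the union is just that shape — 1 connected region. The outline is a single polygon with 16 vertices. Extrusion per mm of travel: 0.4 × 0.15 / (π × 0.875²) = 0.024945. Accumulating E over each segment gives final E = 1.1659.

G0 X-7.49 Y0.00 Z7.05
G1 X-6.92 Y-2.86 E0.0727
G1 X-5.29 Y-5.29 E0.1457
G1 X-2.86 Y-6.92 E0.2187
G1 X0.00 Y-7.49 E0.2915
G1 X2.86 Y-6.92 E0.3642
G1 X5.29 Y-5.29 E0.4372
G1 X6.92 Y-2.86 E0.5102
G1 X7.49 Y0.00 E0.5829
G1 X6.92 Y2.86 E0.6557
G1 X5.29 Y5.29 E0.7287
G1 X2.86 Y6.92 E0.8017
G1 X0.00 Y7.49 E0.8744
G1 X-2.86 Y6.92 E0.9472
G1 X-5.29 Y5.29 E1.0202
G1 X-6.92 Y2.86 E1.0931
G1 X-7.49 Y0.00 E1.1659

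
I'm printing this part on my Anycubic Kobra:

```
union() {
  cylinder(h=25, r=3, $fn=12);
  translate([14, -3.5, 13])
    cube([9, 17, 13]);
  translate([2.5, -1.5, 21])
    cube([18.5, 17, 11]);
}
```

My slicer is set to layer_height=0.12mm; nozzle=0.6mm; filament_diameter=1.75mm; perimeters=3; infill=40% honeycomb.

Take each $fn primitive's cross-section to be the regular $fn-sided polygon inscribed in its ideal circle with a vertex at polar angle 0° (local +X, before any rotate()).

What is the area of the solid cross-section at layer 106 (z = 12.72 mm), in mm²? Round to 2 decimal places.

At z = 12.72 mm: the cylinder: section is a regular 12-gon, circumradius r=3 (area = (12/2)·3.000²·sin(360°/12) = 27.00 mm²); the cube at (14, -3.5) does not reach this height (z outside [13, 26]); the cube at (2.5, -1.5) does not reach this height (z outside [21, 32]); Merging all regions: only the r=3 cylinder is present, so the union is just that shape — area = 27.00 mm². Overall, the cross-section is a single solid region. Net area = 27.00 mm².

27.00 mm²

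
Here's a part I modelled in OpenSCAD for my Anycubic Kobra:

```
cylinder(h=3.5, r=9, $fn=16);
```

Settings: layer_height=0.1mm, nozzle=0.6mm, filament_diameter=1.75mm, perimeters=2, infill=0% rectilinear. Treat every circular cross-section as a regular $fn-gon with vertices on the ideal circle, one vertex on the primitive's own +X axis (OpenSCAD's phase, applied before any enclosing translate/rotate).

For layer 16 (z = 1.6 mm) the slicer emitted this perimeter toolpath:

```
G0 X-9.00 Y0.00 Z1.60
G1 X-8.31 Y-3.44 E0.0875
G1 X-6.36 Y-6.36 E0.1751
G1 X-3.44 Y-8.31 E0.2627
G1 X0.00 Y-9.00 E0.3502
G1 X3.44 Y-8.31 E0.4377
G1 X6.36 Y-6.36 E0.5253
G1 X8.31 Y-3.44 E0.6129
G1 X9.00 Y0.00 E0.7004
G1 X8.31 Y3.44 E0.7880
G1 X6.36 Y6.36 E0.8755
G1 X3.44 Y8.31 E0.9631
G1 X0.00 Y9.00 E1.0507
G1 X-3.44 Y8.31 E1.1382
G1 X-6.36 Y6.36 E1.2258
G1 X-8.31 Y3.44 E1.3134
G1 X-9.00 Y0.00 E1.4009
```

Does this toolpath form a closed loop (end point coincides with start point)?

Start point (G0): (-9.00, 0.00). End point (last G1): the path returns to the start — closed.

yes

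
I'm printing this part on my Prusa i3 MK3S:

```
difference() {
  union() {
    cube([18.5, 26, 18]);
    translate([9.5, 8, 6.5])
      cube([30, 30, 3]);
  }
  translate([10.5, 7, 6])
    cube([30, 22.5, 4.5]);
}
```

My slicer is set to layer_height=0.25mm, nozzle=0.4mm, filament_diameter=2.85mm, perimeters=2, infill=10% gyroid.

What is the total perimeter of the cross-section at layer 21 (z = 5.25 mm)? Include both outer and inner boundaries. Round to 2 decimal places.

89.00 mm

At z = 5.25 mm: the cube (footprint 18.5×26) is included at this height (perimeter 89.00 mm); the cube at (9.5, 8) does not reach this height (z outside [6.5, 9.5]); Merging all regions: only the 18.5×26 cube is present, so the union is just that shape — boundary = 89.00 mm; the cube at (10.5, 7) is not intersected at this z (z outside [6, 10.5]); After the difference (first − rest): none of the subtracted shapes is present at this height, so the result so far is unchanged — boundary = 89.00 mm. Overall, the cross-section is a single solid region. Total boundary length (outer) = 89.00 mm.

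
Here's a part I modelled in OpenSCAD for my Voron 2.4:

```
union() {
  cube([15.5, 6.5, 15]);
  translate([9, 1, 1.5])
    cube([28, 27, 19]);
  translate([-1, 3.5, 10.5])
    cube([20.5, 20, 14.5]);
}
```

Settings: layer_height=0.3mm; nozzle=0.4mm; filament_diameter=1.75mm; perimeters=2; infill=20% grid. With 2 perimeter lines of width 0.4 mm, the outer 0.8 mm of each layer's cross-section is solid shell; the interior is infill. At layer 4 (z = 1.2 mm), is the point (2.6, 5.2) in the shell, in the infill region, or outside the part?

At z = 1.2 mm: the cube (footprint 15.5×6.5) is included at this height; the cube at (9, 1) does not reach this height (z outside [1.5, 20.5]); the cube at (-1, 3.5) does not reach this height (z outside [10.5, 25]); Merging all regions: only the 15.5×6.5 cube is present, so the union is just that shape — 1 connected region. Overall, the cross-section is a single solid region. The nearest boundary edge runs (15.50, 6.50)→(0.00, 6.50); distance from the point to it = 1.30 mm. The point is inside the cross-section and 1.30 mm from the nearest boundary — more than the 0.8 mm shell width (2 × 0.4), so it's in the infill interior.

infill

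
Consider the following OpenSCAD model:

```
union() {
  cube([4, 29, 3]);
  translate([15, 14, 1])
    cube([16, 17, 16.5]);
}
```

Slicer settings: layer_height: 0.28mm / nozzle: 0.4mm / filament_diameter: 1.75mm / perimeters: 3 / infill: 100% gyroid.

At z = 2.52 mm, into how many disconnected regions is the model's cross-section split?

2

At z = 2.52 mm: the 4×29 cube contributes its full rectangle; the 16×17 cube at (15, 14) contributes its full rectangle; Taking the union: the 2 present regions are separate (no shared area or edge), so areas and boundary lengths simply add and each stays a separate island — 2 connected regions. The result has 2 disconnected regions.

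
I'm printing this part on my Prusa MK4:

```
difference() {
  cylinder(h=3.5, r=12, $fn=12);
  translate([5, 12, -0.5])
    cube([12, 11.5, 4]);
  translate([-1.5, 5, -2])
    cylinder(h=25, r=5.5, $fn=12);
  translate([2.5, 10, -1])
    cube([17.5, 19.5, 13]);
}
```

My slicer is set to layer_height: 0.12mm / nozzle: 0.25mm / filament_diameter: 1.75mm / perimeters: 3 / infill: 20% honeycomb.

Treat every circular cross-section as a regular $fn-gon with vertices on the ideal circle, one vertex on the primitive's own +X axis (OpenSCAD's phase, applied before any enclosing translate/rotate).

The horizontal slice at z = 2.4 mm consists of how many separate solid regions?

1

At z = 2.4 mm: the r=12 cylinder gives a regular 12-gon of circumradius 12 (constant along its height); the cube at (5, 12) (footprint 12×11.5) is included at this height; the r=5.5 cylinder at (-1.5, 5) contributes a regular 12-gon of circumradius 5.5; the 17.5×19.5 cube at (2.5, 10) contributes its full rectangle; After the difference (first − rest): starting from the r=12 cylinder, the 12×11.5 cube at (5, 12) misses the remaining region (no effect); the r=5.5 cylinder at (-1.5, 5) lies wholly inside it (removes its full 90.75 mm² and its 34.16 mm outline becomes a hole wall); the 17.5×19.5 cube at (2.5, 10) partially overlaps it — only the 3.09 mm² overlap (of its 341.25 mm²) is removed, clipping the outline — 1 connected region with 1 hole. The result has 1 disconnected region.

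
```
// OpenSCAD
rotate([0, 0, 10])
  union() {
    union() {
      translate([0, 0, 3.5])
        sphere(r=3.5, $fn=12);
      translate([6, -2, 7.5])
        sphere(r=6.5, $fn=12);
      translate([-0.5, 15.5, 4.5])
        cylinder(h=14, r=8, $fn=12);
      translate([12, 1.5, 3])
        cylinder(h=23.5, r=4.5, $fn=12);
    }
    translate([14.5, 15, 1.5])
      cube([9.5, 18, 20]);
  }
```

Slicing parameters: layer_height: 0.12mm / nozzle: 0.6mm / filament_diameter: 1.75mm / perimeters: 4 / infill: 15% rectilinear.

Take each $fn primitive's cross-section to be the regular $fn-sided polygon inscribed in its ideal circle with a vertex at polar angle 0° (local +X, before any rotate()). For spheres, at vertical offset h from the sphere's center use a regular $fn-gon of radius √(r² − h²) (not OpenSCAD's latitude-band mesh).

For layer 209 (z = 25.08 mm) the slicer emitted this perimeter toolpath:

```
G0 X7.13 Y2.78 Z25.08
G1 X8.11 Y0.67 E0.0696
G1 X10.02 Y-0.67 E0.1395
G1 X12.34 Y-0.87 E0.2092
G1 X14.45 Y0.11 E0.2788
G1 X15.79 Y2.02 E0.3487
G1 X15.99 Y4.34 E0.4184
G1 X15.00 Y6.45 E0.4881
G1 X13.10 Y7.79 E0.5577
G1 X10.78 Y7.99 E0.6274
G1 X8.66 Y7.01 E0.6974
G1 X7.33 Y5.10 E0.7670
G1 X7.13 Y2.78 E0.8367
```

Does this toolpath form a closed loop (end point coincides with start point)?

Start point (G0): (7.13, 2.78). End point (last G1): the path returns to the start — closed.

yes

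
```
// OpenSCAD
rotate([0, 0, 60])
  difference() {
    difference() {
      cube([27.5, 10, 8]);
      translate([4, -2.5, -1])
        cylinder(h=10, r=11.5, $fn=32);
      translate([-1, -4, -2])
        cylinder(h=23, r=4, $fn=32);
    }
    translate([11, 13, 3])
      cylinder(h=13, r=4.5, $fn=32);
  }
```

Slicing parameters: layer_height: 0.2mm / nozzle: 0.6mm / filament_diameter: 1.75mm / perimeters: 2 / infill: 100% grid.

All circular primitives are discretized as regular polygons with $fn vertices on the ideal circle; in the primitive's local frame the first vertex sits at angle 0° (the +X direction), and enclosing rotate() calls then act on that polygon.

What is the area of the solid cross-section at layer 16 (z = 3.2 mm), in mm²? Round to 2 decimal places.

At z = 3.2 mm: the cube (footprint 27.5×10) is included at this height (area 275.00 mm²); the r=11.5 cylinder at (4, -2.5) gives a regular 32-gon of circumradius 11.5 (constant along its height) (area = (32/2)·11.500²·sin(360°/32) = 412.81 mm²); the r=4 cylinder at (-1, -4) gives a regular 32-gon of circumradius 4 (constant along its height) (area = (32/2)·4.000²·sin(360°/32) = 49.94 mm²); Taking the first minus the rest: starting from the 27.5×10 cube (275.00 mm²), the r=11.5 cylinder at (4, -2.5) partially overlaps it — only the 109.66 mm² overlap (of its 412.81 mm²) is removed, clipping the outline; the r=4 cylinder at (-1, -4) misses the remaining region (no effect) — area = 165.34 mm²; the r=4.5 cylinder at (11, 13) contributes a regular 32-gon of circumradius 4.5 (area = (32/2)·4.500²·sin(360°/32) = 63.21 mm²); After the difference (first − rest): starting from that combined region (165.34 mm²), the r=4.5 cylinder at (11, 13) partially overlaps it — only the 6.86 mm² overlap (of its 63.21 mm²) is removed, clipping the outline — area = 158.47 mm²; (rotated 60° about Z; rotation is an isometry so areas/perimeters/island counts are preserved). Overall, the cross-section is a single solid region. Net area = 158.47 mm².

158.47 mm²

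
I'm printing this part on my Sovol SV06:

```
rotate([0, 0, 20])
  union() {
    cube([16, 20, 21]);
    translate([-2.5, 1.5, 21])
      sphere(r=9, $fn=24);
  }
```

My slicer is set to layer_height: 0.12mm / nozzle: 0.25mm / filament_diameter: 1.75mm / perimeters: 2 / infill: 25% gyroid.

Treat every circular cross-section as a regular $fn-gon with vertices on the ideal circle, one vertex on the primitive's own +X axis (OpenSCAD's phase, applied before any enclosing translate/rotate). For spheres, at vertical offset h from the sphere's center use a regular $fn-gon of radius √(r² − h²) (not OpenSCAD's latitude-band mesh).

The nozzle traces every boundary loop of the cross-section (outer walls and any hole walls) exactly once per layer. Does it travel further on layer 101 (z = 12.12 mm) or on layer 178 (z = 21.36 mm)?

Layer 101 (z = 12.12): the 16×20 cube contributes its full rectangle (perimeter 72.00 mm); the r=9 sphere at (-2.5, 1.5) slices to a regular 24-gon of circumradius 1.465 (√(r²−h²) with h=8.88 from center) (perimeter = 2·24·1.465·sin(180°/24) = 9.18 mm); Taking the union: the 2 present regions are separate (no shared area or edge), so areas and boundary lengths simply add and each stays a separate island — boundary = 81.18 mm; (rotated 20° about Z; rotation is an isometry so areas/perimeters/island counts are preserved). So its perimeter = 81.18 mm. Layer 178 (z = 21.36): the cube is not intersected at this z (z outside [0, 21]); the sphere at (-2.5, 1.5): section is a regular 24-gon, circumradius = √(r²−h²) = √(9²−0.36²) = 8.993 (perimeter = 2·24·8.993·sin(180°/24) = 56.34 mm); Merging all regions: only the r=9 sphere at (-2.5, 1.5) is present, so the union is just that shape — boundary = 56.34 mm; (whole slice rotated 20° about Z — lengths, areas and connectivity unchanged). So its perimeter = 56.34 mm. Layer 101 is larger (81.18 vs 56.34 mm).

layer 101 (z = 12.12 mm)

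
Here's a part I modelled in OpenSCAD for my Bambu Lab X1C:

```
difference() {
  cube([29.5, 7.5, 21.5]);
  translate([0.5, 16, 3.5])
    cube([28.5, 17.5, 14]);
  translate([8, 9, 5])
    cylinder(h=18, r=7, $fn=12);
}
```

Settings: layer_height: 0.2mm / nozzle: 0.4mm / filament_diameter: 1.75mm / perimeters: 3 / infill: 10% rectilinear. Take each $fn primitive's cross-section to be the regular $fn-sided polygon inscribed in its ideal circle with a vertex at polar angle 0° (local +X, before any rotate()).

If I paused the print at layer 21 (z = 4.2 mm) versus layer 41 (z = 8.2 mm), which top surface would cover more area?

layer 21 (z = 4.2 mm)

Layer 21 (z = 4.2): the cube (footprint 29.5×7.5) is included at this height (area 221.25 mm²); the cube at (0.5, 16) (footprint 28.5×17.5) is included at this height (area 498.75 mm²); the cylinder at (8, 9) is not intersected at this z (z outside [5, 23]); Subtracting the remaining from the first: starting from the 29.5×7.5 cube (221.25 mm²), the 28.5×17.5 cube at (0.5, 16) misses the remaining region (no effect) — area = 221.25 mm². So its area = 221.25 mm². Layer 41 (z = 8.2): the 29.5×7.5 cube contributes its full rectangle (area 221.25 mm²); the cube at (0.5, 16) (footprint 28.5×17.5) is included at this height (area 498.75 mm²); the cylinder at (8, 9): section is a regular 12-gon, circumradius r=7 (area = (12/2)·7.000²·sin(360°/12) = 147.00 mm²); Subtracting the remaining from the first: starting from the 29.5×7.5 cube (221.25 mm²), the 28.5×17.5 cube at (0.5, 16) misses the remaining region (no effect); the r=7 cylinder at (8, 9) partially overlaps it — only the 53.10 mm² overlap (of its 147.00 mm²) is removed, clipping the outline — area = 168.15 mm². So its area = 168.15 mm². Layer 21 is larger (221.25 vs 168.15 mm²).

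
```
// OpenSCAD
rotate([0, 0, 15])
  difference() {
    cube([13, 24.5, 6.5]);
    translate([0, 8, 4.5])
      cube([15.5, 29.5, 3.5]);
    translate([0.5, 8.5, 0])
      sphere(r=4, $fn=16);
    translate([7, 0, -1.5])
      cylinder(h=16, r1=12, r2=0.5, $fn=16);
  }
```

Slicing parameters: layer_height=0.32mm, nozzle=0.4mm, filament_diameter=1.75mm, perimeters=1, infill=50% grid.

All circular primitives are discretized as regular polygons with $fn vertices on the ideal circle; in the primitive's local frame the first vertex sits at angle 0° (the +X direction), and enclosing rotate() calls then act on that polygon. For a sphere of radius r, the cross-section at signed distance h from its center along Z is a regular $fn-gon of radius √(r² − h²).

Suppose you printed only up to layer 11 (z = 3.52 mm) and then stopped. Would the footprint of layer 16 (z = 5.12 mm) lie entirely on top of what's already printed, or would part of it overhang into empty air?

part overhangs

Compare the two slices. At z = 3.52: the cube (footprint 13×24.5) is included at this height (area 318.50 mm²); the cube at (0, 8) does not reach this height (z outside [4.5, 8]); the sphere at (0.5, 8.5): section is a regular 16-gon, circumradius = √(r²−h²) = √(4²−3.52²) = 1.900 (area = (16/2)·1.900²·sin(360°/16) = 11.05 mm²); the cone at (7, 0) (r1=12→r2=0.5) has section circumradius 8.392 here — a regular 16-gon (area = (16/2)·8.392²·sin(360°/16) = 215.60 mm²); Taking the first minus the rest: starting from the 13×24.5 cube (318.50 mm²), the r=4 sphere at (0.5, 8.5) partially overlaps it — only the 7.38 mm² overlap (of its 11.05 mm²) is removed, clipping the outline; the cone at (7, 0) partially overlaps it — only the 94.98 mm² overlap (of its 215.60 mm²) is removed, clipping the outline — area = 216.15 mm²; (rotated 15° about Z; rotation is an isometry so areas/perimeters/island counts are preserved). At z = 5.12: the cube (footprint 13×24.5) is included at this height (area 318.50 mm²); the 15.5×29.5 cube at (0, 8) contributes its full rectangle (area 457.25 mm²); the sphere at (0.5, 8.5) does not reach this height (|z−center|=5.120 > r=4); the cone at (7, 0): at t=0.414 of its height the radius interpolates to r₁+(r₂−r₁)t = 7.242, giving a regular 16-gon of that circumradius (area = (16/2)·7.242²·sin(360°/16) = 160.56 mm²); After the difference (first − rest): starting from the 13×24.5 cube (318.50 mm²), the 15.5×29.5 cube at (0, 8) partially overlaps it — only the 214.50 mm² overlap (of its 457.25 mm²) is removed, clipping the outline; the cone at (7, 0) partially overlaps it — only the 77.10 mm² overlap (of its 160.56 mm²) is removed, clipping the outline — area = 26.90 mm²; (whole slice rotated 15° about Z — lengths, areas and connectivity unchanged). Checking containment: at z = 5.12 the cross-section extends beyond the z = 3.52 cross-section by about 19.62 mm².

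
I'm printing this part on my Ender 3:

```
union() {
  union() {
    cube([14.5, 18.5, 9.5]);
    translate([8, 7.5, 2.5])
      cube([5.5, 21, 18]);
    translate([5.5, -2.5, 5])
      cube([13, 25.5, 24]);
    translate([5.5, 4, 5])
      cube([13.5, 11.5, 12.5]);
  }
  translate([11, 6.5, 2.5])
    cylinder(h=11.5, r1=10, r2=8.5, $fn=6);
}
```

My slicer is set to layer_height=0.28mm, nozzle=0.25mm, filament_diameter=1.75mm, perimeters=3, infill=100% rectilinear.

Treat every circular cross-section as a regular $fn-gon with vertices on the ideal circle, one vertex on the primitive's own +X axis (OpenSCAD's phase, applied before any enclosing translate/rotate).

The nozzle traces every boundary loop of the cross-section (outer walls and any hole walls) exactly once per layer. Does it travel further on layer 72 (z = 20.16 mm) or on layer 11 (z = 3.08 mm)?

layer 11 (z = 3.08 mm)

Layer 72 (z = 20.16): the cube is not intersected at this z (z outside [0, 9.5]); the cube at (8, 7.5) (footprint 5.5×21) is included at this height (perimeter 53.00 mm); the cube at (5.5, -2.5) (footprint 13×25.5) is included at this height (perimeter 77.00 mm); the cube at (5.5, 4) does not reach this height (z outside [5, 17.5]); Merging all regions: the regions partially overlap (shared area 85.25 mm²), so the edge portions inside another operand are dropped and the merged outline is re-measured after clipping — boundary = 88.00 mm; the cone at (11, 6.5) is not intersected at this z (z outside [2.5, 14]); Taking the union: only that combined region is present, so the union is just that shape — boundary = 88.00 mm. So its perimeter = 88.00 mm. Layer 11 (z = 3.08): the cube is present — its section is the full 14.5×18.5 rectangle (perimeter 66.00 mm); the 5.5×21 cube at (8, 7.5) contributes its full rectangle (perimeter 53.00 mm); the cube at (5.5, -2.5) is absent (z outside [5, 29]); the cube at (5.5, 4) is absent (z outside [5, 17.5]); Merging all regions: the regions partially overlap (shared area 60.50 mm²), so the edge portions inside another operand are dropped and the merged outline is re-measured after clipping — boundary = 86.00 mm; the cone at (11, 6.5) (r1=10→r2=8.5) has section circumradius 9.924 here — a regular 6-gon (perimeter = 2·6·9.924·sin(180°/6) = 59.55 mm); Combining (union): the regions partially overlap (shared area 169.12 mm²), so the edge portions inside another operand are dropped and the merged outline is re-measured after clipping — boundary = 94.89 mm. So its perimeter = 94.89 mm. Layer 11 is larger (94.89 vs 88.00 mm).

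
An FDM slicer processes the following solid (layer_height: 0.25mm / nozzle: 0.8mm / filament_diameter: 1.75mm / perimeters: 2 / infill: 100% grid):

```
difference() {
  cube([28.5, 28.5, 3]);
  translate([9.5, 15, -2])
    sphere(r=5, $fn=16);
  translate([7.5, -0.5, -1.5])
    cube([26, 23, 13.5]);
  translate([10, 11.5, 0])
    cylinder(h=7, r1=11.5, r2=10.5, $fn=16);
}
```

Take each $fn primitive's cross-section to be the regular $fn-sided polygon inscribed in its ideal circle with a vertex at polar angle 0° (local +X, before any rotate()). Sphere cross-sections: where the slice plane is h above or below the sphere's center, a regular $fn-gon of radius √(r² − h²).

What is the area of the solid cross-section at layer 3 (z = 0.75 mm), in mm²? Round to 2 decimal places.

At z = 0.75 mm: the cube (footprint 28.5×28.5) is included at this height (area 812.25 mm²); the sphere at (9.5, 15): section is a regular 16-gon, circumradius = √(r²−h²) = √(5²−2.75²) = 4.176 (area = (16/2)·4.176²·sin(360°/16) = 53.38 mm²); the 26×23 cube at (7.5, -0.5) contributes its full rectangle (area 598.00 mm²); the cone at (10, 11.5) (r1=11.5→r2=10.5) has section circumradius 11.393 here — a regular 16-gon (area = (16/2)·11.393²·sin(360°/16) = 397.37 mm²); Subtracting the remaining from the first: starting from the 28.5×28.5 cube (812.25 mm²), the r=5 sphere at (9.5, 15) lies wholly inside it (removes its full 53.38 mm² and its 26.07 mm outline becomes a hole wall); the 26×23 cube at (7.5, -0.5) partially overlaps it — only the 429.98 mm² overlap (of its 598.00 mm²) is removed, clipping the outline; the cone at (10, 11.5) partially overlaps it — only the 124.10 mm² overlap (of its 397.37 mm²) is removed, clipping the outline — area = 204.79 mm². Overall, the cross-section has 2 separate islands. Net area = 204.79 mm².

204.79 mm²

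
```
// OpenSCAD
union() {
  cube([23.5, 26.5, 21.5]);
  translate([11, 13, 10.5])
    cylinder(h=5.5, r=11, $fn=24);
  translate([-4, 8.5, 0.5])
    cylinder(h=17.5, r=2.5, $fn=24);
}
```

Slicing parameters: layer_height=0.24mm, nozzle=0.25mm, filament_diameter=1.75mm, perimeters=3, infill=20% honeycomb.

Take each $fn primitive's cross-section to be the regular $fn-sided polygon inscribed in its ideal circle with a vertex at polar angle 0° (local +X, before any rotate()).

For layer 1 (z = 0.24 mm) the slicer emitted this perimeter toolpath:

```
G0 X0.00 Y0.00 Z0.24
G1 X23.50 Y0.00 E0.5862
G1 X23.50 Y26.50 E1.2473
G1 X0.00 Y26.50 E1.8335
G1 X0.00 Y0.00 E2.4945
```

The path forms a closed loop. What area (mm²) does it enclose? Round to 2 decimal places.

622.75 mm²

Apply the shoelace formula to the sequence of (X, Y) vertices; enclosed area = 622.75 mm².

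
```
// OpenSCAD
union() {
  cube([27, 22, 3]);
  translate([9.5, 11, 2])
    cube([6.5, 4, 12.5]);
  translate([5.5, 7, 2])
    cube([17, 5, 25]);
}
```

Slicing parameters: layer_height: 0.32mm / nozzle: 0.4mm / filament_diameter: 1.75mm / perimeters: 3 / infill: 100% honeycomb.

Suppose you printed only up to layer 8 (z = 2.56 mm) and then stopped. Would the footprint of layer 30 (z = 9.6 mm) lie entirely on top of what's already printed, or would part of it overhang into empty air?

Compare the two slices. At z = 2.56: the 27×22 cube contributes its full rectangle (area 594.00 mm²); the 6.5×4 cube at (9.5, 11) contributes its full rectangle (area 26.00 mm²); the 17×5 cube at (5.5, 7) contributes its full rectangle (area 85.00 mm²); Taking the union: the regions partially overlap — summed areas 705.00 mm² minus the doubly-counted overlap 111.00 mm² gives 594.00 mm² — area = 594.00 mm². At z = 9.6: the cube is not intersected at this z (z outside [0, 3]); the cube at (9.5, 11) is present — its section is the full 6.5×4 rectangle (area 26.00 mm²); the cube at (5.5, 7) (footprint 17×5) is included at this height (area 85.00 mm²); Combining (union): the regions partially overlap — summed areas 111.00 mm² minus the doubly-counted overlap 6.50 mm² gives 104.50 mm² — area = 104.50 mm². Checking containment: the cross-section at z = 9.6 is a subset of the cross-section at z = 2.56.

entirely on top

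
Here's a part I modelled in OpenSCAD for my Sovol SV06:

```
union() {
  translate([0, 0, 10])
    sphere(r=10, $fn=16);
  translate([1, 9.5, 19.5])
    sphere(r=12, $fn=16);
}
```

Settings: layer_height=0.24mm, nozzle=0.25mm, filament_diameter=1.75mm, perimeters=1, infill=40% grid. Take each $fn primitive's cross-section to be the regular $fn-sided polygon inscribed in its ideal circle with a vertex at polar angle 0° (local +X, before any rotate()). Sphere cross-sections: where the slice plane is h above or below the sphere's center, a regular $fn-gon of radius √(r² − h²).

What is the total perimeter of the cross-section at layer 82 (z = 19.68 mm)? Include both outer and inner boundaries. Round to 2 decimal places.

At z = 19.68 mm: the r=10 sphere contributes a regular 16-gon of circumradius √(10²−9.68²) = 2.510 (perimeter = 2·16·2.510·sin(180°/16) = 15.67 mm); the sphere at (1, 9.5): section is a regular 16-gon, circumradius = √(r²−h²) = √(12²−0.18²) = 11.999 (perimeter = 2·16·11.999·sin(180°/16) = 74.91 mm); Taking the union: the regions partially overlap (shared area 18.98 mm²), so the edge portions inside another operand are dropped and the merged outline is re-measured after clipping — boundary = 74.99 mm. Overall, the cross-section is a single solid region. Total boundary length (outer) = 74.99 mm.

74.99 mm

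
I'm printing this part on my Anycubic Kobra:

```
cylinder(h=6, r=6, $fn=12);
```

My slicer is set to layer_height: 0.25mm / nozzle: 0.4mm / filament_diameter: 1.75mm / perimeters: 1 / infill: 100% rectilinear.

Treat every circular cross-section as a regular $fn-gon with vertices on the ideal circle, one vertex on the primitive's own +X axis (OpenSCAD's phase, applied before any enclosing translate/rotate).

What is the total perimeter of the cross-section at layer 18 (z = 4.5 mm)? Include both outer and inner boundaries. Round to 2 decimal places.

At z = 4.5 mm: the r=6 cylinder gives a regular 12-gon of circumradius 6 (constant along its height) (perimeter = 2·12·6.000·sin(180°/12) = 37.27 mm). Overall, the cross-section is a single solid region. Total boundary length (outer) = 37.27 mm.

37.27 mm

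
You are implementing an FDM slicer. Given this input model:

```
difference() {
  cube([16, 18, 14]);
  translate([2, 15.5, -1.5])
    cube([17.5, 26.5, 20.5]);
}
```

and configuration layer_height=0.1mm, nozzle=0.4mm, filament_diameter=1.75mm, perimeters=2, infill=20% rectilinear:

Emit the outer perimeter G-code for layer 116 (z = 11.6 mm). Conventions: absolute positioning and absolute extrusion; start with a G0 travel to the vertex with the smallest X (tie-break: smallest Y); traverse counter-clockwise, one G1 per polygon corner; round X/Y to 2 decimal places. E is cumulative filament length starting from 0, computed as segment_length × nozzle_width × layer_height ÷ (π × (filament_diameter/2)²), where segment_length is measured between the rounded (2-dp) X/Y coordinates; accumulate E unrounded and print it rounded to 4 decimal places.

At z = 11.6 mm: the cube (footprint 16×18) is included at this height; the cube at (2, 15.5) (footprint 17.5×26.5) is included at this height; After the difference (first − rest): starting from the 16×18 cube, the 17.5×26.5 cube at (2, 15.5) partially overlaps it — only the 35.00 mm² overlap (of its 463.75 mm²) is removed, clipping the outline — 1 connected region. The outline is a single polygon with 6 vertices. Extrusion per mm of travel: 0.4 × 0.1 / (π × 0.875²) = 0.016630. Accumulating E over each segment gives final E = 1.1308.

G0 X0.00 Y0.00 Z11.60
G1 X16.00 Y0.00 E0.2661
G1 X16.00 Y15.50 E0.5238
G1 X2.00 Y15.50 E0.7567
G1 X2.00 Y18.00 E0.7982
G1 X0.00 Y18.00 E0.8315
G1 X0.00 Y0.00 E1.1308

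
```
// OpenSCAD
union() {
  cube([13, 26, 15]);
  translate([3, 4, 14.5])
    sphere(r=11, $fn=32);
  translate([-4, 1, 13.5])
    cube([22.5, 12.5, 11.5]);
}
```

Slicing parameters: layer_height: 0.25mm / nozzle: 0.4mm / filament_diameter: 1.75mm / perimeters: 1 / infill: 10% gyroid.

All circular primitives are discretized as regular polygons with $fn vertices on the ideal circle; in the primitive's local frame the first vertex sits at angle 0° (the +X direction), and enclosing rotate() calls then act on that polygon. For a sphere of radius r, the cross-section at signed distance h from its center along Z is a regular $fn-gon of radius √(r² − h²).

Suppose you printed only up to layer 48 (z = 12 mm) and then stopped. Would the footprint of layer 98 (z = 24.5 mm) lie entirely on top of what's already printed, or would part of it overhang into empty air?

Compare the two slices. At z = 12: the cube is present — its section is the full 13×26 rectangle (area 338.00 mm²); the r=11 sphere at (3, 4) contributes a regular 32-gon of circumradius √(11²−2.5²) = 10.712 (area = (32/2)·10.712²·sin(360°/32) = 358.19 mm²); the cube at (-4, 1) is absent (z outside [13.5, 25]); Merging all regions: the regions partially overlap — summed areas 696.19 mm² minus the doubly-counted overlap 171.45 mm² gives 524.74 mm² — area = 524.74 mm². At z = 24.5: the cube is absent (z outside [0, 15]); the r=11 sphere at (3, 4) slices to a regular 32-gon of circumradius 4.583 (√(r²−h²) with h=10 from center) (area = (32/2)·4.583²·sin(360°/32) = 65.55 mm²); the cube at (-4, 1) (footprint 22.5×12.5) is included at this height (area 281.25 mm²); Combining (union): the regions partially overlap — summed areas 346.80 mm² minus the doubly-counted overlap 58.06 mm² gives 288.74 mm² — area = 288.74 mm². Checking containment: at z = 24.5 the cross-section extends beyond the z = 12 cross-section by about 66.85 mm².

part overhangs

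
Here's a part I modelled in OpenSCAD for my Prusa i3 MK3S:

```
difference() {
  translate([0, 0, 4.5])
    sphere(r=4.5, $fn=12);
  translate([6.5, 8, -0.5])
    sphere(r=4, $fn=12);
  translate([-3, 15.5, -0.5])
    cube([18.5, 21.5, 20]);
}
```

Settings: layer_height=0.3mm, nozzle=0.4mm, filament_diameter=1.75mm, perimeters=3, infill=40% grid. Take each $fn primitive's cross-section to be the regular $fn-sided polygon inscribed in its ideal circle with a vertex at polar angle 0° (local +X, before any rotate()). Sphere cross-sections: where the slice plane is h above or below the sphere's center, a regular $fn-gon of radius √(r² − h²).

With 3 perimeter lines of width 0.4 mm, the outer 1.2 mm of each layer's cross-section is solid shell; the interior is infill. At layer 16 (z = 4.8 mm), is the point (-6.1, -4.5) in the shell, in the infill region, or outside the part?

outside

At z = 4.8 mm: the r=4.5 sphere contributes a regular 12-gon of circumradius √(4.5²−0.3²) = 4.490; the sphere at (6.5, 8) is not intersected at this z (|z−center|=5.300 > r=4); the cube at (-3, 15.5) (footprint 18.5×21.5) is included at this height; Subtracting the remaining from the first: starting from the r=4.5 sphere, the 18.5×21.5 cube at (-3, 15.5) misses the remaining region (no effect) — 1 connected region. Overall, the cross-section is a single solid region. The nearest boundary edge runs (-2.24, -3.89)→(-3.89, -2.24); distance from the point to it = 3.16 mm. The point is not inside any of the regions above, so it lies outside the cross-section (3.16 mm from the nearest boundary).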